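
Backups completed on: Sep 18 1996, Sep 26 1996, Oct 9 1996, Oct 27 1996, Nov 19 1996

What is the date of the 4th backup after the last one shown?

Apr 10 1997

Gaps: 8, 13, 18, 23 days — each gap is 5 larger than the previous one.
Next gap: 28 days. Nov 19 1996 + 28 days = Dec 17 1996.
Next gap: 33 days. Dec 17 1996 + 33 days = Jan 19 1997.
Next gap: 38 days. Jan 19 1997 + 38 days = Feb 26 1997.
Next gap: 43 days. Feb 26 1997 + 43 days = Apr 10 1997.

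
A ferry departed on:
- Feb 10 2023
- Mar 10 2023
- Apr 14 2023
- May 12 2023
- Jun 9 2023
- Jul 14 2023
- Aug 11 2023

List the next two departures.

All dates are Fridays, 28, 35, 28, 28, 35, 28 days apart.
Specifically, the 2nd Friday of each month.
September 2023 — 2nd Friday is Sep 8 2023.
October 2023 — 2nd Friday is Oct 13 2023.

Sep 8 2023, Oct 13 2023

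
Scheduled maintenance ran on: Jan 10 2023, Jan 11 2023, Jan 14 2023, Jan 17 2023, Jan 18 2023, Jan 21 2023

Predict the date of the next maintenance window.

Jan 24 2023

The gap pattern 1, 3, 3, 1, 3 repeats every 3 events.
These are the Tuesdays, Wednesdays and Saturdays of each week.
Next Tuesday: Jan 24 2023.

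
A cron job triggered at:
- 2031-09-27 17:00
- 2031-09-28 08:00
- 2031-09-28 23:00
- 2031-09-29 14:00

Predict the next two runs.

2031-09-30 05:00, 2031-09-30 20:00

Gaps: 15, 15, 15 hours — each event is 15 hours after the previous one.
2031-09-29 14:00 + 15 h = 2031-09-30 05:00.
2031-09-30 05:00 + 15 h = 2031-09-30 20:00.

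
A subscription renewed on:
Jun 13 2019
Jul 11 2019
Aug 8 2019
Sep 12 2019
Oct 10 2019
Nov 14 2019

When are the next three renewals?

These are Thursdays at 28- or 35-day spacing (28, 28, 35, 28, 35).
The pattern: 2nd Thursday of the month.
December 2019 — 2nd Thursday is Dec 12 2019.
2nd Thursday of January 2020: Jan 9 2020.
2nd Thursday of February 2020: Feb 13 2020.

Dec 12 2019, Jan 9 2020, Feb 13 2020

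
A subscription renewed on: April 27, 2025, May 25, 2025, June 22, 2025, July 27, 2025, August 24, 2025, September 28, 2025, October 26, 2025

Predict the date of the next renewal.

November 23, 2025

Gaps: 28, 28, 35, 28, 35, 28 days — a mix of 28 and 35. Every date is a Sunday.
Each is the 4th Sunday of its month.
November 2025 — 4th Sunday is November 23, 2025.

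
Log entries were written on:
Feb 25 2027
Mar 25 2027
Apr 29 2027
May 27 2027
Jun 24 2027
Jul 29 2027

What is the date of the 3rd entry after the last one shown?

All Thursdays; the gaps (28, 35, 28, 28, 35) vary with month length.
This is the last Thursday of each month.
Last Thursday of August 2027: Aug 26 2027.
September 2027 ends with Thursday Sep 30 2027.
Last Thursday of October 2027: Oct 28 2027.

Oct 28 2027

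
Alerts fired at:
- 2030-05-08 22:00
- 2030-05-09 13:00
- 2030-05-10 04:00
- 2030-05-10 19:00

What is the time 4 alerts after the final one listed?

2030-05-13 07:00

The interval is a steady 15 hours (15, 15, 15).
2030-05-10 19:00 + 15 h = 2030-05-11 10:00.
2030-05-11 10:00 + 15 h = 2030-05-12 01:00.
2030-05-12 01:00 + 15 h = 2030-05-12 16:00.
2030-05-12 16:00 + 15 h = 2030-05-13 07:00.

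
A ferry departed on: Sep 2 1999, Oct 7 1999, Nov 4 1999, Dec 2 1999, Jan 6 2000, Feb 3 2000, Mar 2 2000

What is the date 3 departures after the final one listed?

Jun 1 2000

These are Thursdays at 28- or 35-day spacing (35, 28, 28, 35, 28, 28).
The pattern: 1st Thursday of the month.
1st Thursday of April 2000: Apr 6 2000.
May 2000 — 1st Thursday is May 4 2000.
June 2000 — 1st Thursday is Jun 1 2000.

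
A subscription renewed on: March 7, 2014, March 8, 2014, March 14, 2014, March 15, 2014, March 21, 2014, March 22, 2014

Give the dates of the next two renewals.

March 28, 2014; March 29, 2014

The gap pattern 1, 6, 1, 6, 1 repeats every 2 events.
These are the Fridays and Saturdays of each week.
The following Friday is March 28, 2014.
The following Saturday is March 29, 2014.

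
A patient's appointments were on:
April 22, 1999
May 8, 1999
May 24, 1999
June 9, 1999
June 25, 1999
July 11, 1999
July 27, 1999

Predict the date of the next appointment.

Gaps between consecutive events: 16, 16, 16, 16, 16, 16 days — a constant 16-day interval.
July 27, 1999 + 16 days = August 12, 1999.

August 12, 1999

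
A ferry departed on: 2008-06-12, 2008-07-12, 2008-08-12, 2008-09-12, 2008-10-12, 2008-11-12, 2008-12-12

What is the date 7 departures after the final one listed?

2009-07-12

Each date is the 12th; the gaps (30, 31, 31, 30, 31, 30) track the month lengths.
The rule is the 12th of each month.
January 2009: 2009-01-12.
February 2009: 2009-02-12.
Next: March 2009 → 2009-03-12.
Next: April 2009 → 2009-04-12.
May 2009: 2009-05-12.
Next: June 2009 → 2009-06-12.
Next: July 2009 → 2009-07-12.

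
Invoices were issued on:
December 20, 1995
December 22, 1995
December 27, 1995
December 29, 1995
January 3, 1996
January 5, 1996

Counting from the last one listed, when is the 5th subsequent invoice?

Gaps: 2, 5, 2, 5, 2 days — not constant, but cyclic with period 2.
The events fall on every Wednesday and Friday.
The following Wednesday is January 10, 1996.
Next Friday: January 12, 1996.
The following Wednesday is January 17, 1996.
The following Friday is January 19, 1996.
Next Wednesday: January 24, 1996.

January 24, 1996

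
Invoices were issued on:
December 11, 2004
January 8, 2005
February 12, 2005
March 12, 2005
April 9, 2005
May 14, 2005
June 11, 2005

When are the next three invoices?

July 9, 2005; August 13, 2005; September 10, 2005

All dates are Saturdays, 28, 35, 28, 28, 35, 28 days apart.
Specifically, the 2nd Saturday of each month.
2nd Saturday of July 2005: July 9, 2005.
August 2005 — 2nd Saturday is August 13, 2005.
2nd Saturday of September 2005: September 10, 2005.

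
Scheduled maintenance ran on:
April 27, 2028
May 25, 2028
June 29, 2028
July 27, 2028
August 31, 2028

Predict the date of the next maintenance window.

Every date is a Thursday; gaps 28, 35, 28, 35 days.
Each is the last Thursday of its month (at least one falls on the 29th or later, ruling out '4th Thursday').
September 2028 ends with Thursday September 28, 2028.

September 28, 2028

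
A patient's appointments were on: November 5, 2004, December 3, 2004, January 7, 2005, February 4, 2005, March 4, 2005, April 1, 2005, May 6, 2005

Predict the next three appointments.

June 3, 2005; July 1, 2005; August 5, 2005

These are Fridays at 28- or 35-day spacing (28, 35, 28, 28, 28, 35).
The pattern: 1st Friday of the month.
1st Friday of June 2005: June 3, 2005.
July 2005 — 1st Friday is July 1, 2005.
August 2005 — 1st Friday is August 5, 2005.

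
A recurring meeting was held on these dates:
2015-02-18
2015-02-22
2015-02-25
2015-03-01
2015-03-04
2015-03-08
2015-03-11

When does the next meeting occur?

Gaps: 4, 3, 4, 3, 4, 3 days — not constant, but cyclic with period 2.
The events fall on every Wednesday and Sunday.
The following Sunday is 2015-03-15.

2015-03-15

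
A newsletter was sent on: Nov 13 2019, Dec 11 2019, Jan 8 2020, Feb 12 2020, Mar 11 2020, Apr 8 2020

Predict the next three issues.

These are Wednesdays at 28- or 35-day spacing (28, 28, 35, 28, 28).
The pattern: 2nd Wednesday of the month.
May 2020 — 2nd Wednesday is May 13 2020.
June 2020 — 2nd Wednesday is Jun 10 2020.
2nd Wednesday of July 2020: Jul 8 2020.

May 13 2020, Jun 10 2020, Jul 8 2020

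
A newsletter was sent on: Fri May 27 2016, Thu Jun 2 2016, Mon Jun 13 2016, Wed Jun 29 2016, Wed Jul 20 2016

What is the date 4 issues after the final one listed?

Thu Dec 1 2016

Intervals are 6, 11, 16, 21 days — an arithmetic progression with common difference 5.
Next gap: 26 days. Wed Jul 20 2016 + 26 days = Mon Aug 15 2016.
Next gap: 31 days. Mon Aug 15 2016 + 31 days = Thu Sep 15 2016.
Next gap: 36 days. Thu Sep 15 2016 + 36 days = Fri Oct 21 2016.
Next gap: 41 days. Fri Oct 21 2016 + 41 days = Thu Dec 1 2016.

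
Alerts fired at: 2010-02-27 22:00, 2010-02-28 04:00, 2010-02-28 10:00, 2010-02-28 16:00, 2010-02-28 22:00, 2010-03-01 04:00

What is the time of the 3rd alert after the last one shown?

Gaps: 6, 6, 6, 6, 6 hours — each event is 6 hours after the previous one.
2010-03-01 04:00 + 6 h = 2010-03-01 10:00.
2010-03-01 10:00 + 6 h = 2010-03-01 16:00.
2010-03-01 16:00 + 6 h = 2010-03-01 22:00.

2010-03-01 22:00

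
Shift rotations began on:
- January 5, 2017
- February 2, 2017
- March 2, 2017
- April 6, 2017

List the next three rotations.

These are Thursdays at 28- or 35-day spacing (28, 28, 35).
The pattern: 1st Thursday of the month.
1st Thursday of May 2017: May 4, 2017.
1st Thursday of June 2017: June 1, 2017.
1st Thursday of July 2017: July 6, 2017.

May 4, 2017; June 1, 2017; July 6, 2017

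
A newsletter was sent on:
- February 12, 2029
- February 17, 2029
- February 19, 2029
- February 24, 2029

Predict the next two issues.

The gap pattern 5, 2, 5 repeats every 2 events.
These are the Mondays and Saturdays of each week.
The following Monday is February 26, 2029.
The following Saturday is March 3, 2029.

February 26, 2029; March 3, 2029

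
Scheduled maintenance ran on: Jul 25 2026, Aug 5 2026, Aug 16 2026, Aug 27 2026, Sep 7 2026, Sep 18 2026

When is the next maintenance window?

Every event comes 11 days after the last (11, 11, 11, 11, 11).
Sep 18 2026 + 11 days = Sep 29 2026.

Sep 29 2026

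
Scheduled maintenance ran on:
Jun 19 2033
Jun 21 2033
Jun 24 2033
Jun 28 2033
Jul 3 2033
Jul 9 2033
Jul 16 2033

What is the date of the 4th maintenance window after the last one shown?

Aug 23 2033

The spacing grows by 1 each time: 2, 3, 4, 5, 6, 7 days.
Next gap: 8 days. Jul 16 2033 + 8 days = Jul 24 2033.
Next gap: 9 days. Jul 24 2033 + 9 days = Aug 2 2033.
Next gap: 10 days. Aug 2 2033 + 10 days = Aug 12 2033.
Next gap: 11 days. Aug 12 2033 + 11 days = Aug 23 2033.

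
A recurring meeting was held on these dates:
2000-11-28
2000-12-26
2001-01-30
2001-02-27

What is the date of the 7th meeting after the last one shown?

These are Tuesdays with 28, 35, 28-day gaps.
Each is the final Tuesday of its month — 2001-01-30 is past the 28th, so '4th Tuesday' doesn't fit.
March 2001 ends with Tuesday 2001-03-27.
Last Tuesday of April 2001: 2001-04-24.
May 2001 ends with Tuesday 2001-05-29.
Last Tuesday of June 2001: 2001-06-26.
Last Tuesday of July 2001: 2001-07-31.
August 2001 ends with Tuesday 2001-08-28.
September 2001 ends with Tuesday 2001-09-25.

2001-09-25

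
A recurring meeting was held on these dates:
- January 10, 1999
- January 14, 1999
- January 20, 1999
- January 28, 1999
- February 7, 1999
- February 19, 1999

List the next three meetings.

Intervals are 4, 6, 8, 10, 12 days — an arithmetic progression with common difference 2.
Next gap: 14 days. February 19, 1999 + 14 days = March 5, 1999.
Next gap: 16 days. March 5, 1999 + 16 days = March 21, 1999.
Next gap: 18 days. March 21, 1999 + 18 days = April 8, 1999.

March 5, 1999; March 21, 1999; April 8, 1999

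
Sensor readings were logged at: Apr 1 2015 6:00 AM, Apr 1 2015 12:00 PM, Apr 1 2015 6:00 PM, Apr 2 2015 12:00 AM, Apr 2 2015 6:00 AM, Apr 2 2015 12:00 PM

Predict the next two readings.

Apr 2 2015 6:00 PM, Apr 3 2015 12:00 AM

The interval is a steady 6 hours (6, 6, 6, 6, 6).
Apr 2 2015 12:00 PM + 6 h = Apr 2 2015 6:00 PM.
Apr 2 2015 6:00 PM + 6 h = Apr 3 2015 12:00 AM.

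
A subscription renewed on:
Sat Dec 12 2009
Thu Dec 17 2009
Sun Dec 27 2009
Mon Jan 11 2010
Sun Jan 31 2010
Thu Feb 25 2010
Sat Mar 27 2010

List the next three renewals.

Intervals are 5, 10, 15, 20, 25, 30 days — an arithmetic progression with common difference 5.
Next gap: 35 days. Sat Mar 27 2010 + 35 days = Sat May 1 2010.
Next gap: 40 days. Sat May 1 2010 + 40 days = Thu Jun 10 2010.
Next gap: 45 days. Thu Jun 10 2010 + 45 days = Sun Jul 25 2010.

Sat May 1 2010, Thu Jun 10 2010, Sun Jul 25 2010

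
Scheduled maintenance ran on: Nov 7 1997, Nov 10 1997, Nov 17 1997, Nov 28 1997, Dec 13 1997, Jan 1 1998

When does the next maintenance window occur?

Gaps: 3, 7, 11, 15, 19 days — each gap is 4 larger than the previous one.
Next gap: 23 days. Jan 1 1998 + 23 days = Jan 24 1998.

Jan 24 1998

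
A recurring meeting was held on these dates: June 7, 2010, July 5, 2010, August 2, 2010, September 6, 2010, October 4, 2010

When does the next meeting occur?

November 1, 2010

Gaps: 28, 28, 35, 28 days — a mix of 28 and 35. Every date is a Monday.
Each is the 1st Monday of its month.
November 2010 — 1st Monday is November 1, 2010.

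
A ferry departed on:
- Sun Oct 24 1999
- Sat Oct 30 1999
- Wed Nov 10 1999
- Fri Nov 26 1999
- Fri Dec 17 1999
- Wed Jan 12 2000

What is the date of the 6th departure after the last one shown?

Intervals are 6, 11, 16, 21, 26 days — an arithmetic progression with common difference 5.
Next gap: 31 days. Wed Jan 12 2000 + 31 days = Sat Feb 12 2000.
Next gap: 36 days. Sat Feb 12 2000 + 36 days = Sun Mar 19 2000.
Next gap: 41 days. Sun Mar 19 2000 + 41 days = Sat Apr 29 2000.
Next gap: 46 days. Sat Apr 29 2000 + 46 days = Wed Jun 14 2000.
Next gap: 51 days. Wed Jun 14 2000 + 51 days = Fri Aug 4 2000.
Next gap: 56 days. Fri Aug 4 2000 + 56 days = Fri Sep 29 2000.

Fri Sep 29 2000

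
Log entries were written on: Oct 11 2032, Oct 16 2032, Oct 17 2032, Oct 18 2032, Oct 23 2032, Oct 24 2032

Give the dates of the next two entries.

Oct 25 2032, Oct 30 2032

The gap pattern 5, 1, 1, 5, 1 repeats every 3 events.
These are the Mondays, Saturdays and Sundays of each week.
Next Monday: Oct 25 2032.
The following Saturday is Oct 30 2032.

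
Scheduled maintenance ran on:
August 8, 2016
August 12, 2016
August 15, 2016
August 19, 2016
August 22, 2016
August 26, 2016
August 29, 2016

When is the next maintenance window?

September 2, 2016

Every event lands on a Monday or Friday (gaps cycle 4, 3, 4, 3, 4, 3).
So the schedule is: every Monday and Friday.
Next Friday: September 2, 2016.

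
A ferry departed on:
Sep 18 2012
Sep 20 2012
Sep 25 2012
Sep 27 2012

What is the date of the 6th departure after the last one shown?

Every event lands on a Tuesday or Thursday (gaps cycle 2, 5, 2).
So the schedule is: every Tuesday and Thursday.
The following Tuesday is Oct 2 2012.
The following Thursday is Oct 4 2012.
The following Tuesday is Oct 9 2012.
The following Thursday is Oct 11 2012.
Next Tuesday: Oct 16 2012.
The following Thursday is Oct 18 2012.

Oct 18 2012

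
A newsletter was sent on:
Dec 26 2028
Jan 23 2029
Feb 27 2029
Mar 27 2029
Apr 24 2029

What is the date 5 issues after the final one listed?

Gaps: 28, 35, 28, 28 days — a mix of 28 and 35. Every date is a Tuesday.
Each is the 4th Tuesday of its month.
May 2029 — 4th Tuesday is May 22 2029.
June 2029 — 4th Tuesday is Jun 26 2029.
July 2029 — 4th Tuesday is Jul 24 2029.
4th Tuesday of August 2029: Aug 28 2029.
4th Tuesday of September 2029: Sep 25 2029.

Sep 25 2029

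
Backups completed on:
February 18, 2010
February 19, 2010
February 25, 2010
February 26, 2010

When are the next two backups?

Every event lands on a Thursday or Friday (gaps cycle 1, 6, 1).
So the schedule is: every Thursday and Friday.
Next Thursday: March 4, 2010.
Next Friday: March 5, 2010.

March 4, 2010; March 5, 2010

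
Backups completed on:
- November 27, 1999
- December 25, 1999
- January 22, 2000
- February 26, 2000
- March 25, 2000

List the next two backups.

April 22, 2000; May 27, 2000

Gaps: 28, 28, 35, 28 days — a mix of 28 and 35. Every date is a Saturday.
Each is the 4th Saturday of its month.
4th Saturday of April 2000: April 22, 2000.
May 2000 — 4th Saturday is May 27, 2000.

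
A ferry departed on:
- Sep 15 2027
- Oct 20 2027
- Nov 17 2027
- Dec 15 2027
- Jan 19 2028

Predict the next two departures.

Feb 16 2028, Mar 15 2028

These are Wednesdays at 28- or 35-day spacing (35, 28, 28, 35).
The pattern: 3rd Wednesday of the month.
February 2028 — 3rd Wednesday is Feb 16 2028.
3rd Wednesday of March 2028: Mar 15 2028.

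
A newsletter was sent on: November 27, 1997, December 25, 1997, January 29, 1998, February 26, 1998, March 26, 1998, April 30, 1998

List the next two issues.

Every date is a Thursday; gaps 28, 35, 28, 28, 35 days.
Each is the last Thursday of its month (at least one falls on the 29th or later, ruling out '4th Thursday').
May 1998 ends with Thursday May 28, 1998.
June 1998 ends with Thursday June 25, 1998.

May 28, 1998; June 25, 1998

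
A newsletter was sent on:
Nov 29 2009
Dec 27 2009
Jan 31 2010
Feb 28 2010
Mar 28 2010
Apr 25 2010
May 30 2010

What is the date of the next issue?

Jun 27 2010

These are Sundays with 28, 35, 28, 28, 28, 35-day gaps.
Each is the final Sunday of its month — Nov 29 2009 is past the 28th, so '4th Sunday' doesn't fit.
Last Sunday of June 2010: Jun 27 2010.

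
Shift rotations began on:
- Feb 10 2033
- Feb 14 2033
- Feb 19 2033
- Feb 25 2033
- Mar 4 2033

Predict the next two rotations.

Mar 12 2033, Mar 21 2033

The spacing grows by 1 each time: 4, 5, 6, 7 days.
Next gap: 8 days. Mar 4 2033 + 8 days = Mar 12 2033.
Next gap: 9 days. Mar 12 2033 + 9 days = Mar 21 2033.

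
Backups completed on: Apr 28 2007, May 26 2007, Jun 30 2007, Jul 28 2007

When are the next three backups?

Aug 25 2007, Sep 29 2007, Oct 27 2007

Every date is a Saturday; gaps 28, 35, 28 days.
Each is the last Saturday of its month (at least one falls on the 29th or later, ruling out '4th Saturday').
Last Saturday of August 2007: Aug 25 2007.
September 2007 ends with Saturday Sep 29 2007.
Last Saturday of October 2007: Oct 27 2007.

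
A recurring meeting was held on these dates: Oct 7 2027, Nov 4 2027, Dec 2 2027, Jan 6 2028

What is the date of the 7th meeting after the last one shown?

Aug 3 2028

Gaps: 28, 28, 35 days — a mix of 28 and 35. Every date is a Thursday.
Each is the 1st Thursday of its month.
1st Thursday of February 2028: Feb 3 2028.
March 2028 — 1st Thursday is Mar 2 2028.
April 2028 — 1st Thursday is Apr 6 2028.
1st Thursday of May 2028: May 4 2028.
June 2028 — 1st Thursday is Jun 1 2028.
1st Thursday of July 2028: Jul 6 2028.
1st Thursday of August 2028: Aug 3 2028.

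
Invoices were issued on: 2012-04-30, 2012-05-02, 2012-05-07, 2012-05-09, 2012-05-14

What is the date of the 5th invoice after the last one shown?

2012-05-30

The gap pattern 2, 5, 2, 5 repeats every 2 events.
These are the Mondays and Wednesdays of each week.
The following Wednesday is 2012-05-16.
Next Monday: 2012-05-21.
Next Wednesday: 2012-05-23.
Next Monday: 2012-05-28.
The following Wednesday is 2012-05-30.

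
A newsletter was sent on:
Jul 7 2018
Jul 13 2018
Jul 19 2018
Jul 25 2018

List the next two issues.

Jul 31 2018, Aug 6 2018

Every event comes 6 days after the last (6, 6, 6).
Jul 25 2018 + 6 days = Jul 31 2018.
Jul 31 2018 + 6 days = Aug 6 2018.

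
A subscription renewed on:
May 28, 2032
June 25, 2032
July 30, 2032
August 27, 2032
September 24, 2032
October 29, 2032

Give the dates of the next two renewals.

November 26, 2032; December 31, 2032

These are Fridays with 28, 35, 28, 28, 35-day gaps.
Each is the final Friday of its month — July 30, 2032 is past the 28th, so '4th Friday' doesn't fit.
November 2032 ends with Friday November 26, 2032.
Last Friday of December 2032: December 31, 2032.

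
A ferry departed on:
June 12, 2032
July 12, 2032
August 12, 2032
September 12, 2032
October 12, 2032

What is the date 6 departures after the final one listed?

Gaps: 30, 31, 31, 30 days — not constant. Every event is on the 12th of the month.
Pattern: the 12th of each month.
November 2032: November 12, 2032.
December 2032: December 12, 2032.
January 2033: January 12, 2033.
Next: February 2033 → February 12, 2033.
Next: March 2033 → March 12, 2033.
Next: April 2033 → April 12, 2033.

April 12, 2033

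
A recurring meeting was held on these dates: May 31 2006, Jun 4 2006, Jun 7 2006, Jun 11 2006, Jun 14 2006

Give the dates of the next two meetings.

Jun 18 2006, Jun 21 2006

Every event lands on a Wednesday or Sunday (gaps cycle 4, 3, 4, 3).
So the schedule is: every Wednesday and Sunday.
Next Sunday: Jun 18 2006.
The following Wednesday is Jun 21 2006.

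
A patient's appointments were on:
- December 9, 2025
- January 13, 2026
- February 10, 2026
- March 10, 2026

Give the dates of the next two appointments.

These are Tuesdays at 28- or 35-day spacing (35, 28, 28).
The pattern: 2nd Tuesday of the month.
April 2026 — 2nd Tuesday is April 14, 2026.
2nd Tuesday of May 2026: May 12, 2026.

April 14, 2026; May 12, 2026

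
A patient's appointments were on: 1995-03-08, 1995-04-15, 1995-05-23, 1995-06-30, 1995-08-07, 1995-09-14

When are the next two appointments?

1995-10-22, 1995-11-29

Gaps between consecutive events: 38, 38, 38, 38, 38 days — a constant 38-day interval.
1995-09-14 + 38 days = 1995-10-22.
1995-10-22 + 38 days = 1995-11-29.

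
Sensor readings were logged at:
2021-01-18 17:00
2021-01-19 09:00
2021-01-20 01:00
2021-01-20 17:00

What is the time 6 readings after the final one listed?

2021-01-24 17:00

Gaps: 16, 16, 16 hours — each event is 16 hours after the previous one.
2021-01-20 17:00 + 16 h = 2021-01-21 09:00.
2021-01-21 09:00 + 16 h = 2021-01-22 01:00.
2021-01-22 01:00 + 16 h = 2021-01-22 17:00.
2021-01-22 17:00 + 16 h = 2021-01-23 09:00.
2021-01-23 09:00 + 16 h = 2021-01-24 01:00.
2021-01-24 01:00 + 16 h = 2021-01-24 17:00.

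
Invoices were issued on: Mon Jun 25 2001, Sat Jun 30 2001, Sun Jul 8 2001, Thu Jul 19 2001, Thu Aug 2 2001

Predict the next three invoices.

The spacing grows by 3 each time: 5, 8, 11, 14 days.
Next gap: 17 days. Thu Aug 2 2001 + 17 days = Sun Aug 19 2001.
Next gap: 20 days. Sun Aug 19 2001 + 20 days = Sat Sep 8 2001.
Next gap: 23 days. Sat Sep 8 2001 + 23 days = Mon Oct 1 2001.

Sun Aug 19 2001, Sat Sep 8 2001, Mon Oct 1 2001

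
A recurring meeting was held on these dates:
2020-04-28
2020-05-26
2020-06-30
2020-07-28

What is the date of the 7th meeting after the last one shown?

2021-02-23

Every date is a Tuesday; gaps 28, 35, 28 days.
Each is the last Tuesday of its month (at least one falls on the 29th or later, ruling out '4th Tuesday').
Last Tuesday of August 2020: 2020-08-25.
Last Tuesday of September 2020: 2020-09-29.
Last Tuesday of October 2020: 2020-10-27.
November 2020 ends with Tuesday 2020-11-24.
December 2020 ends with Tuesday 2020-12-29.
Last Tuesday of January 2021: 2021-01-26.
February 2021 ends with Tuesday 2021-02-23.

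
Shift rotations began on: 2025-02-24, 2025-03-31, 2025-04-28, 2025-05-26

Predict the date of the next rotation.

2025-06-30

Every date is a Monday; gaps 35, 28, 28 days.
Each is the last Monday of its month (at least one falls on the 29th or later, ruling out '4th Monday').
June 2025 ends with Monday 2025-06-30.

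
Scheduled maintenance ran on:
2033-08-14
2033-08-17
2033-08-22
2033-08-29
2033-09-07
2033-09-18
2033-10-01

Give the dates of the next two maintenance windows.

Gaps: 3, 5, 7, 9, 11, 13 days — each gap is 2 larger than the previous one.
Next gap: 15 days. 2033-10-01 + 15 days = 2033-10-16.
Next gap: 17 days. 2033-10-16 + 17 days = 2033-11-02.

2033-10-16, 2033-11-02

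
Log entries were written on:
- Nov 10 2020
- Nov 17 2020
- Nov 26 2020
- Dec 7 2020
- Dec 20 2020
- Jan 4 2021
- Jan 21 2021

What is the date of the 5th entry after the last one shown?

May 16 2021

The spacing grows by 2 each time: 7, 9, 11, 13, 15, 17 days.
Next gap: 19 days. Jan 21 2021 + 19 days = Feb 9 2021.
Next gap: 21 days. Feb 9 2021 + 21 days = Mar 2 2021.
Next gap: 23 days. Mar 2 2021 + 23 days = Mar 25 2021.
Next gap: 25 days. Mar 25 2021 + 25 days = Apr 19 2021.
Next gap: 27 days. Apr 19 2021 + 27 days = May 16 2021.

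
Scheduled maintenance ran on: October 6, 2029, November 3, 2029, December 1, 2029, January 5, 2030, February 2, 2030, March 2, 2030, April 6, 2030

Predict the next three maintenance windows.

All dates are Saturdays, 28, 28, 35, 28, 28, 35 days apart.
Specifically, the 1st Saturday of each month.
1st Saturday of May 2030: May 4, 2030.
1st Saturday of June 2030: June 1, 2030.
1st Saturday of July 2030: July 6, 2030.

May 4, 2030; June 1, 2030; July 6, 2030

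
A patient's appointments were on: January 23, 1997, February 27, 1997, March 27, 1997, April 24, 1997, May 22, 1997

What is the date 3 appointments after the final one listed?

All dates are Thursdays, 35, 28, 28, 28 days apart.
Specifically, the 4th Thursday of each month.
4th Thursday of June 1997: June 26, 1997.
July 1997 — 4th Thursday is July 24, 1997.
August 1997 — 4th Thursday is August 28, 1997.

August 28, 1997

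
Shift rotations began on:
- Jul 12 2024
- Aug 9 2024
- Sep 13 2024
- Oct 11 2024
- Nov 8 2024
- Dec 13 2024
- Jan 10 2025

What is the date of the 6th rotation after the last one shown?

All dates are Fridays, 28, 35, 28, 28, 35, 28 days apart.
Specifically, the 2nd Friday of each month.
February 2025 — 2nd Friday is Feb 14 2025.
March 2025 — 2nd Friday is Mar 14 2025.
2nd Friday of April 2025: Apr 11 2025.
2nd Friday of May 2025: May 9 2025.
June 2025 — 2nd Friday is Jun 13 2025.
2nd Friday of July 2025: Jul 11 2025.

Jul 11 2025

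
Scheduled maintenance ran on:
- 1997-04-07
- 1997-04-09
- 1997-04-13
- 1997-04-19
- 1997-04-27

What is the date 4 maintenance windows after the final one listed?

Intervals are 2, 4, 6, 8 days — an arithmetic progression with common difference 2.
Next gap: 10 days. 1997-04-27 + 10 days = 1997-05-07.
Next gap: 12 days. 1997-05-07 + 12 days = 1997-05-19.
Next gap: 14 days. 1997-05-19 + 14 days = 1997-06-02.
Next gap: 16 days. 1997-06-02 + 16 days = 1997-06-18.

1997-06-18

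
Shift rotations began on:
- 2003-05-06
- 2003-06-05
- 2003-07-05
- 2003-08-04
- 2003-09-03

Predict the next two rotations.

Gaps between consecutive events: 30, 30, 30, 30 days — a constant 30-day interval.
2003-09-03 + 30 days = 2003-10-03.
2003-10-03 + 30 days = 2003-11-02.

2003-10-03, 2003-11-02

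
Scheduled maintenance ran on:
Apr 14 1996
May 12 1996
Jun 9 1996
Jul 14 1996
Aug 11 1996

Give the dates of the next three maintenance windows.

Sep 8 1996, Oct 13 1996, Nov 10 1996

Gaps: 28, 28, 35, 28 days — a mix of 28 and 35. Every date is a Sunday.
Each is the 2nd Sunday of its month.
2nd Sunday of September 1996: Sep 8 1996.
October 1996 — 2nd Sunday is Oct 13 1996.
November 1996 — 2nd Sunday is Nov 10 1996.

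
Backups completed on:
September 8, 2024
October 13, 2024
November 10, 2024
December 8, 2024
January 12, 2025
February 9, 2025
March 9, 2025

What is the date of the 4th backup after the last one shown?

July 13, 2025

All dates are Sundays, 35, 28, 28, 35, 28, 28 days apart.
Specifically, the 2nd Sunday of each month.
April 2025 — 2nd Sunday is April 13, 2025.
2nd Sunday of May 2025: May 11, 2025.
June 2025 — 2nd Sunday is June 8, 2025.
July 2025 — 2nd Sunday is July 13, 2025.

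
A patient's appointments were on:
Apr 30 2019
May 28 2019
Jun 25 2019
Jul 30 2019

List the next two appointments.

Aug 27 2019, Sep 24 2019

Every date is a Tuesday; gaps 28, 28, 35 days.
Each is the last Tuesday of its month (at least one falls on the 29th or later, ruling out '4th Tuesday').
Last Tuesday of August 2019: Aug 27 2019.
Last Tuesday of September 2019: Sep 24 2019.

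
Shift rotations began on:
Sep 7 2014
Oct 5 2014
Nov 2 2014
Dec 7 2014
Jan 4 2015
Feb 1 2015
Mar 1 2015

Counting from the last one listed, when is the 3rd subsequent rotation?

Jun 7 2015

These are Sundays at 28- or 35-day spacing (28, 28, 35, 28, 28, 28).
The pattern: 1st Sunday of the month.
1st Sunday of April 2015: Apr 5 2015.
May 2015 — 1st Sunday is May 3 2015.
June 2015 — 1st Sunday is Jun 7 2015.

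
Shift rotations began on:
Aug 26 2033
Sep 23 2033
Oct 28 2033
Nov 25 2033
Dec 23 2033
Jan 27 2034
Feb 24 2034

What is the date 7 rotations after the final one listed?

Sep 22 2034

These are Fridays at 28- or 35-day spacing (28, 35, 28, 28, 35, 28).
The pattern: 4th Friday of the month.
4th Friday of March 2034: Mar 24 2034.
April 2034 — 4th Friday is Apr 28 2034.
May 2034 — 4th Friday is May 26 2034.
June 2034 — 4th Friday is Jun 23 2034.
4th Friday of July 2034: Jul 28 2034.
4th Friday of August 2034: Aug 25 2034.
4th Friday of September 2034: Sep 22 2034.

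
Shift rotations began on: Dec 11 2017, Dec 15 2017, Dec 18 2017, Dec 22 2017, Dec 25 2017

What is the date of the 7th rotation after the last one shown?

Jan 19 2018

Every event lands on a Monday or Friday (gaps cycle 4, 3, 4, 3).
So the schedule is: every Monday and Friday.
Next Friday: Dec 29 2017.
The following Monday is Jan 1 2018.
The following Friday is Jan 5 2018.
Next Monday: Jan 8 2018.
Next Friday: Jan 12 2018.
Next Monday: Jan 15 2018.
Next Friday: Jan 19 2018.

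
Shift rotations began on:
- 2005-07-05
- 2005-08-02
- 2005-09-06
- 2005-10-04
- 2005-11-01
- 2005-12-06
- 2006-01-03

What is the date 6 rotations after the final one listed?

Gaps: 28, 35, 28, 28, 35, 28 days — a mix of 28 and 35. Every date is a Tuesday.
Each is the 1st Tuesday of its month.
1st Tuesday of February 2006: 2006-02-07.
March 2006 — 1st Tuesday is 2006-03-07.
1st Tuesday of April 2006: 2006-04-04.
1st Tuesday of May 2006: 2006-05-02.
June 2006 — 1st Tuesday is 2006-06-06.
1st Tuesday of July 2006: 2006-07-04.

2006-07-04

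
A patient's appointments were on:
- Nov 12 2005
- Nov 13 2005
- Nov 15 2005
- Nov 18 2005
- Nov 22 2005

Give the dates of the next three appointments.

Nov 27 2005, Dec 3 2005, Dec 10 2005

Gaps: 1, 2, 3, 4 days — each gap is 1 larger than the previous one.
Next gap: 5 days. Nov 22 2005 + 5 days = Nov 27 2005.
Next gap: 6 days. Nov 27 2005 + 6 days = Dec 3 2005.
Next gap: 7 days. Dec 3 2005 + 7 days = Dec 10 2005.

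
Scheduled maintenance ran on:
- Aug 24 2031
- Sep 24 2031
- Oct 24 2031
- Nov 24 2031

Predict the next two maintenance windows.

Dec 24 2031, Jan 24 2032

Each date is the 24th; the gaps (31, 30, 31) track the month lengths.
The rule is the 24th of each month.
Next: December 2031 → Dec 24 2031.
January 2032: Jan 24 2032.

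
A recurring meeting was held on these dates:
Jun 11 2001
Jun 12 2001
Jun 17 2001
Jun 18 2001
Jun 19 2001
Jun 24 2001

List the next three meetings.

Jun 25 2001, Jun 26 2001, Jul 1 2001

Gaps: 1, 5, 1, 1, 5 days — not constant, but cyclic with period 3.
The events fall on every Monday, Tuesday and Sunday.
Next Monday: Jun 25 2001.
The following Tuesday is Jun 26 2001.
The following Sunday is Jul 1 2001.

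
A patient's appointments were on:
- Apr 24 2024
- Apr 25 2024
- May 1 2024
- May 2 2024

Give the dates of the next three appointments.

May 8 2024, May 9 2024, May 15 2024

The gap pattern 1, 6, 1 repeats every 2 events.
These are the Wednesdays and Thursdays of each week.
The following Wednesday is May 8 2024.
Next Thursday: May 9 2024.
The following Wednesday is May 15 2024.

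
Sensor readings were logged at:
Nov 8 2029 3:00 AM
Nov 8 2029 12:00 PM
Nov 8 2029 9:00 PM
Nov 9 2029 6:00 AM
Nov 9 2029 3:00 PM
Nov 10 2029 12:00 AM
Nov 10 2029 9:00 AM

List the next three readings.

The interval is a steady 9 hours (9, 9, 9, 9, 9, 9).
Nov 10 2029 9:00 AM + 9 h = Nov 10 2029 6:00 PM.
Nov 10 2029 6:00 PM + 9 h = Nov 11 2029 3:00 AM.
Nov 11 2029 3:00 AM + 9 h = Nov 11 2029 12:00 PM.

Nov 10 2029 6:00 PM, Nov 11 2029 3:00 AM, Nov 11 2029 12:00 PM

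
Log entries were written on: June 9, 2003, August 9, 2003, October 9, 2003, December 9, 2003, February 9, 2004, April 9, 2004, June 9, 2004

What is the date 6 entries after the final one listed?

The day-of-month is always 9 (61, 61, 61, 62, 60, 61 days between events).
So this recurs on the 9th of every 2 months.
Next: August 2004 → August 9, 2004.
October 2004: October 9, 2004.
December 2004: December 9, 2004.
February 2005: February 9, 2005.
April 2005: April 9, 2005.
June 2005: June 9, 2005.

June 9, 2005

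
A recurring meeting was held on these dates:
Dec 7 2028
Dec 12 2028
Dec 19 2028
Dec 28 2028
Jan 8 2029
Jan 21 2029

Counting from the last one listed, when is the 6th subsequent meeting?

May 21 2029

Gaps: 5, 7, 9, 11, 13 days — each gap is 2 larger than the previous one.
Next gap: 15 days. Jan 21 2029 + 15 days = Feb 5 2029.
Next gap: 17 days. Feb 5 2029 + 17 days = Feb 22 2029.
Next gap: 19 days. Feb 22 2029 + 19 days = Mar 13 2029.
Next gap: 21 days. Mar 13 2029 + 21 days = Apr 3 2029.
Next gap: 23 days. Apr 3 2029 + 23 days = Apr 26 2029.
Next gap: 25 days. Apr 26 2029 + 25 days = May 21 2029.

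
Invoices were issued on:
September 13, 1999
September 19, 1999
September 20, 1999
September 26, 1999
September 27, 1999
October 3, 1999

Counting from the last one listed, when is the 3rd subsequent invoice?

The gap pattern 6, 1, 6, 1, 6 repeats every 2 events.
These are the Mondays and Sundays of each week.
Next Monday: October 4, 1999.
The following Sunday is October 10, 1999.
Next Monday: October 11, 1999.

October 11, 1999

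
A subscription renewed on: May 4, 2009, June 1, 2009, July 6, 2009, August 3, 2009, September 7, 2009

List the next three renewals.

October 5, 2009; November 2, 2009; December 7, 2009

Gaps: 28, 35, 28, 35 days — a mix of 28 and 35. Every date is a Monday.
Each is the 1st Monday of its month.
1st Monday of October 2009: October 5, 2009.
1st Monday of November 2009: November 2, 2009.
1st Monday of December 2009: December 7, 2009.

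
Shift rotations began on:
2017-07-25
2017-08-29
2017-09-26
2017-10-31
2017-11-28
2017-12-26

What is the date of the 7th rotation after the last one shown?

2018-07-31

All Tuesdays; the gaps (35, 28, 35, 28, 28) vary with month length.
This is the last Tuesday of each month.
January 2018 ends with Tuesday 2018-01-30.
February 2018 ends with Tuesday 2018-02-27.
Last Tuesday of March 2018: 2018-03-27.
Last Tuesday of April 2018: 2018-04-24.
May 2018 ends with Tuesday 2018-05-29.
June 2018 ends with Tuesday 2018-06-26.
July 2018 ends with Tuesday 2018-07-31.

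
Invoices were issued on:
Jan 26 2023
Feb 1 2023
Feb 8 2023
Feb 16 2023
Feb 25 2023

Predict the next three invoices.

Intervals are 6, 7, 8, 9 days — an arithmetic progression with common difference 1.
Next gap: 10 days. Feb 25 2023 + 10 days = Mar 7 2023.
Next gap: 11 days. Mar 7 2023 + 11 days = Mar 18 2023.
Next gap: 12 days. Mar 18 2023 + 12 days = Mar 30 2023.

Mar 7 2023, Mar 18 2023, Mar 30 2023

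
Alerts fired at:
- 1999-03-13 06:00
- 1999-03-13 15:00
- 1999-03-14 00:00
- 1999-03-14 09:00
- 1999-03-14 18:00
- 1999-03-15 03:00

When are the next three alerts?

Gaps: 9, 9, 9, 9, 9 hours — each event is 9 hours after the previous one.
1999-03-15 03:00 + 9 h = 1999-03-15 12:00.
1999-03-15 12:00 + 9 h = 1999-03-15 21:00.
1999-03-15 21:00 + 9 h = 1999-03-16 06:00.

1999-03-15 12:00, 1999-03-15 21:00, 1999-03-16 06:00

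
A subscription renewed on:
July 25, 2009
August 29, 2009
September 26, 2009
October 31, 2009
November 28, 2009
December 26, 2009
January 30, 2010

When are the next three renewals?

All Saturdays; the gaps (35, 28, 35, 28, 28, 35) vary with month length.
This is the last Saturday of each month.
Last Saturday of February 2010: February 27, 2010.
Last Saturday of March 2010: March 27, 2010.
April 2010 ends with Saturday April 24, 2010.

February 27, 2010; March 27, 2010; April 24, 2010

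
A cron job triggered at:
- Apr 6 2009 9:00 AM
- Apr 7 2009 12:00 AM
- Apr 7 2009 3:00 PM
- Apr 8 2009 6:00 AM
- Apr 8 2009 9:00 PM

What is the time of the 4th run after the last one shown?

The interval is a steady 15 hours (15, 15, 15, 15).
Apr 8 2009 9:00 PM + 15 h = Apr 9 2009 12:00 PM.
Apr 9 2009 12:00 PM + 15 h = Apr 10 2009 3:00 AM.
Apr 10 2009 3:00 AM + 15 h = Apr 10 2009 6:00 PM.
Apr 10 2009 6:00 PM + 15 h = Apr 11 2009 9:00 AM.

Apr 11 2009 9:00 AM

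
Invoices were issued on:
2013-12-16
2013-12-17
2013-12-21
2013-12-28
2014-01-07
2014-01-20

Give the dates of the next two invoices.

The spacing grows by 3 each time: 1, 4, 7, 10, 13 days.
Next gap: 16 days. 2014-01-20 + 16 days = 2014-02-05.
Next gap: 19 days. 2014-02-05 + 19 days = 2014-02-24.

2014-02-05, 2014-02-24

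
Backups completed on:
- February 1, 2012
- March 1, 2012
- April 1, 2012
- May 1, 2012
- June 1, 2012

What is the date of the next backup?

July 1, 2012

Each date is the 1st; the gaps (29, 31, 30, 31) track the month lengths.
The rule is the 1st of each month.
July 2012: July 1, 2012.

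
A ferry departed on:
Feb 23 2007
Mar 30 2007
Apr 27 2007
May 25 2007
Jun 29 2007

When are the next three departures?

All Fridays; the gaps (35, 28, 28, 35) vary with month length.
This is the last Friday of each month.
July 2007 ends with Friday Jul 27 2007.
August 2007 ends with Friday Aug 31 2007.
Last Friday of September 2007: Sep 28 2007.

Jul 27 2007, Aug 31 2007, Sep 28 2007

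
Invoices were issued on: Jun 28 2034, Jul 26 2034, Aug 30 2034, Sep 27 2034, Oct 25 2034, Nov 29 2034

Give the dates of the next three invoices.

Every date is a Wednesday; gaps 28, 35, 28, 28, 35 days.
Each is the last Wednesday of its month (at least one falls on the 29th or later, ruling out '4th Wednesday').
December 2034 ends with Wednesday Dec 27 2034.
Last Wednesday of January 2035: Jan 31 2035.
Last Wednesday of February 2035: Feb 28 2035.

Dec 27 2034, Jan 31 2035, Feb 28 2035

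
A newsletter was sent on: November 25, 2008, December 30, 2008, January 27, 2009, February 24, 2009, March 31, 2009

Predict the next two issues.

These are Tuesdays with 35, 28, 28, 35-day gaps.
Each is the final Tuesday of its month — December 30, 2008 is past the 28th, so '4th Tuesday' doesn't fit.
April 2009 ends with Tuesday April 28, 2009.
Last Tuesday of May 2009: May 26, 2009.

April 28, 2009; May 26, 2009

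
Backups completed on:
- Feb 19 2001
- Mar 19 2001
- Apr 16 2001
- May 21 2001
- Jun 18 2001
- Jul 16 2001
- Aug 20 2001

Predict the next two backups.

Sep 17 2001, Oct 15 2001

These are Mondays at 28- or 35-day spacing (28, 28, 35, 28, 28, 35).
The pattern: 3rd Monday of the month.
September 2001 — 3rd Monday is Sep 17 2001.
3rd Monday of October 2001: Oct 15 2001.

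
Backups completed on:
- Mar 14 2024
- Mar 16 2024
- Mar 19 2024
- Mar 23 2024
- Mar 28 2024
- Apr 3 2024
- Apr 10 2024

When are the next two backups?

Apr 18 2024, Apr 27 2024

The spacing grows by 1 each time: 2, 3, 4, 5, 6, 7 days.
Next gap: 8 days. Apr 10 2024 + 8 days = Apr 18 2024.
Next gap: 9 days. Apr 18 2024 + 9 days = Apr 27 2024.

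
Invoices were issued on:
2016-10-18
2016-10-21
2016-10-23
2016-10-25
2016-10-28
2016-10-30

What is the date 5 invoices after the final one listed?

2016-11-11

The gap pattern 3, 2, 2, 3, 2 repeats every 3 events.
These are the Tuesdays, Fridays and Sundays of each week.
The following Tuesday is 2016-11-01.
Next Friday: 2016-11-04.
Next Sunday: 2016-11-06.
Next Tuesday: 2016-11-08.
Next Friday: 2016-11-11.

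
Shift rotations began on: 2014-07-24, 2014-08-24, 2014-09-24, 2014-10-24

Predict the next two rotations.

Gaps: 31, 31, 30 days — not constant. Every event is on the 24th of the month.
Pattern: the 24th of each month.
November 2014: 2014-11-24.
December 2014: 2014-12-24.

2014-11-24, 2014-12-24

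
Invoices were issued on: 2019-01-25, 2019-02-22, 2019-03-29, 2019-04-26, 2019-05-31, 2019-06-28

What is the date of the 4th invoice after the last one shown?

2019-10-25

These are Fridays with 28, 35, 28, 35, 28-day gaps.
Each is the final Friday of its month — 2019-03-29 is past the 28th, so '4th Friday' doesn't fit.
Last Friday of July 2019: 2019-07-26.
August 2019 ends with Friday 2019-08-30.
September 2019 ends with Friday 2019-09-27.
October 2019 ends with Friday 2019-10-25.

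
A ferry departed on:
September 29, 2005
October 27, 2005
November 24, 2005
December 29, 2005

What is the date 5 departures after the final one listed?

These are Thursdays with 28, 28, 35-day gaps.
Each is the final Thursday of its month — September 29, 2005 is past the 28th, so '4th Thursday' doesn't fit.
January 2006 ends with Thursday January 26, 2006.
February 2006 ends with Thursday February 23, 2006.
March 2006 ends with Thursday March 30, 2006.
April 2006 ends with Thursday April 27, 2006.
May 2006 ends with Thursday May 25, 2006.

May 25, 2006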